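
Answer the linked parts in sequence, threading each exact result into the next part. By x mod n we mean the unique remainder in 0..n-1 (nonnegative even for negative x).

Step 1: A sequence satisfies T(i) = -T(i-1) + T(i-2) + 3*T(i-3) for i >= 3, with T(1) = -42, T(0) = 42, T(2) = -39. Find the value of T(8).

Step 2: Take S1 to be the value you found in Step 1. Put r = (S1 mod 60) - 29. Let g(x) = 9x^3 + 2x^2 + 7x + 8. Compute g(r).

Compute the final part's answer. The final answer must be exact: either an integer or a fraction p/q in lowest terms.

Step 1: T(3) = -1*(-39) + 1*(-42) + 3*(42) = 123; iterating: T(3)=123, T(4)=-288, T(5)=294, T(6)=-213, T(7)=-357, T(8)=1026; answer 1026
Step 2: S1 = 1026; r = -23; 9*(-23)^3 + 2*(-23)^2 + 7*(-23)^1 + 8 = (-109503) + (1058) + (-161) + (8) = -108598; answer -108598

-108598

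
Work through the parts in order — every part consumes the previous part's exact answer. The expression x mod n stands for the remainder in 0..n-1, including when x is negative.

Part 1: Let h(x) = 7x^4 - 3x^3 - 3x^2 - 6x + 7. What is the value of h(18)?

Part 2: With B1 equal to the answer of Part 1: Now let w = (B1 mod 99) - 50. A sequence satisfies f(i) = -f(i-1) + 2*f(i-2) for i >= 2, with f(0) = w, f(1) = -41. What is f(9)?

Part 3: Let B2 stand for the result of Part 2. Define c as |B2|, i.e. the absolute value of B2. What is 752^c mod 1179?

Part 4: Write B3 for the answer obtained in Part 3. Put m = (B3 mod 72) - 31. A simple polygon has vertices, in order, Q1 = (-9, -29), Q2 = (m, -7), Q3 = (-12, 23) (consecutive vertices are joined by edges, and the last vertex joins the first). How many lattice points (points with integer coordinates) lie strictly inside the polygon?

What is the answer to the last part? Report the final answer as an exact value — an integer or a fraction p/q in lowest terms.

Part 1: 7*(18)^4 - 3*(18)^3 - 3*(18)^2 - 6*(18)^1 + 7 = (734832) + (-17496) + (-972) + (-108) + (7) = 716263; answer 716263
Part 2: B1 = 716263; w = 47; f(2) = -1*(-41) + 2*(47) = 135; iterating: f(2)=135, f(3)=-217, f(4)=487, f(5)=-921, f(6)=1895, f(7)=-3737, f(8)=7527, f(9)=-15001; answer -15001
Part 3: B2 = -15001; c = 15001; squarings mod 1179: 752^1=752, 752^2=763, 752^4=922, 752^8=25, 752^16=625, 752^32=376, 752^64=1075, 752^128=205, 752^256=760, 752^512=1069, 752^1024=310, 752^2048=601, 752^4096=427, 752^8192=763; 752^15001 = 752^1 * 752^8 * 752^16 * 752^128 * 752^512 * 752^2048 * 752^4096 * 752^8192 = 842 (mod 1179); answer 842
Part 4: B3 = 842; m = 19; cross terms: (-9*-7 - 19*-29)=614, (19*23 - -12*-7)=353, (-12*-29 - -9*23)=555; twice the area = |1522| = 1522; area = 761; boundary points = 2 + 1 + 1 = 4; strictly interior points = area - boundary/2 + 1 = 760; answer 760

760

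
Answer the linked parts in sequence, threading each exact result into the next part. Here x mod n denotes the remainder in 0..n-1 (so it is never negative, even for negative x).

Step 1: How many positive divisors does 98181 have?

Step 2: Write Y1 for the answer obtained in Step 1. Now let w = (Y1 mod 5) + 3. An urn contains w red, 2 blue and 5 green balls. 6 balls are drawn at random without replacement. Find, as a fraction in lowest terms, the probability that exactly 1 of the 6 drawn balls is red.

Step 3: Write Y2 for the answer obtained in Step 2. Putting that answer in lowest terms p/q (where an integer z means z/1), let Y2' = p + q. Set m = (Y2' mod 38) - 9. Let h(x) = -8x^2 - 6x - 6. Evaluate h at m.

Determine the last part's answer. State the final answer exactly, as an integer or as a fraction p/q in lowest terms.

Step 1: 98181 = 3^2 * 10909; number of divisors = (2+1) * (1+1) = 6; answer 6
Step 2: Y1 = 6; w = 4; total draws C(11,6) = 462; favorable C(4,1)*C(7,5) = 84; P = 2/11; answer 2/11
Step 3: Y2 = 2/11; threaded value p + q = 13; m = 4; -8*(4)^2 - 6*(4)^1 - 6 = (-128) + (-24) + (-6) = -158; answer -158

-158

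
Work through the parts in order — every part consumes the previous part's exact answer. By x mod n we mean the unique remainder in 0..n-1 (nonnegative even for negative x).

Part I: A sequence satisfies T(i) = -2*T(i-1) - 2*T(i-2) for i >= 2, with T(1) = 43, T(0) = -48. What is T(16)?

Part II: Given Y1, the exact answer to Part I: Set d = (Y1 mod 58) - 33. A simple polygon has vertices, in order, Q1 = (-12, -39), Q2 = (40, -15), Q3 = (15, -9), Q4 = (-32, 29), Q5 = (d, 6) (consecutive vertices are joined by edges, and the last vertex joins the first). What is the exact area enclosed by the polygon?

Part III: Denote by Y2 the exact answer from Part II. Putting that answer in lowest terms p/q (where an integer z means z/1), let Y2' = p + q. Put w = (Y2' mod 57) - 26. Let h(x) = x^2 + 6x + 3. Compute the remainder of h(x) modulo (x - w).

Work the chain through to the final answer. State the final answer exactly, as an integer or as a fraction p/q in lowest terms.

Part I: T(2) = -2*(43) - 2*(-48) = 10; iterating: T(2)=10, T(3)=-106, T(4)=192, T(5)=-172, T(6)=-40, T(7)=424, T(8)=-768, T(9)=688, T(10)=160, T(11)=-1696, T(12)=3072, T(13)=-2752, T(14)=-640, T(15)=6784, T(16)=-12288; answer -12288
Part II: Y1 = -12288; d = -25; cross terms: (-12*-15 - 40*-39)=1740, (40*-9 - 15*-15)=-135, (15*29 - -32*-9)=147, (-32*6 - -25*29)=533, (-25*-39 - -12*6)=1047; twice the area = |3332| = 3332; area = 1666; answer 1666
Part III: Y2 = 1666; threaded value p + q = 1667; w = -12; remainder = value at the root: 1*(-12)^2 + 6*(-12)^1 + 3 = (144) + (-72) + (3) = 75; answer 75

75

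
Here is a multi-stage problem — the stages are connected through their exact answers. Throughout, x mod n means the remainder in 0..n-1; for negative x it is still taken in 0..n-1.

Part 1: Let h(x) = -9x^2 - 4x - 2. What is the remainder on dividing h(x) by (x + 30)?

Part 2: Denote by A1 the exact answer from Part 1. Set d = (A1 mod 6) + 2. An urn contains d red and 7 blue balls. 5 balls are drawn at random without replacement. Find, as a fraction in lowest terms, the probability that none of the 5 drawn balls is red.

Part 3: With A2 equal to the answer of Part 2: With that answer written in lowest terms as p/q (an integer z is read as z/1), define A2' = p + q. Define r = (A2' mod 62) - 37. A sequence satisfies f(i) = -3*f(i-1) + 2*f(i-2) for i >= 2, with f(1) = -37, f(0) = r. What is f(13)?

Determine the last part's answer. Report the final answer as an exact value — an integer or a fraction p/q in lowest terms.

-62413453

Part 1: remainder = value at the root: -9*(-30)^2 - 4*(-30)^1 - 2 = (-8100) + (120) + (-2) = -7982; answer -7982
Part 2: A1 = -7982; d = 6; total draws C(13,5) = 1287; favorable C(7,5) = 21; P = 7/429; answer 7/429
Part 3: A2 = 7/429; threaded value p + q = 436; r = -35; f(2) = -3*(-37) + 2*(-35) = 41; iterating: f(2)=41, f(3)=-197, f(4)=673, f(5)=-2413, f(6)=8585, f(7)=-30581, f(8)=108913, f(9)=-387901, f(10)=1381529, f(11)=-4920389, f(12)=17524225, f(13)=-62413453; answer -62413453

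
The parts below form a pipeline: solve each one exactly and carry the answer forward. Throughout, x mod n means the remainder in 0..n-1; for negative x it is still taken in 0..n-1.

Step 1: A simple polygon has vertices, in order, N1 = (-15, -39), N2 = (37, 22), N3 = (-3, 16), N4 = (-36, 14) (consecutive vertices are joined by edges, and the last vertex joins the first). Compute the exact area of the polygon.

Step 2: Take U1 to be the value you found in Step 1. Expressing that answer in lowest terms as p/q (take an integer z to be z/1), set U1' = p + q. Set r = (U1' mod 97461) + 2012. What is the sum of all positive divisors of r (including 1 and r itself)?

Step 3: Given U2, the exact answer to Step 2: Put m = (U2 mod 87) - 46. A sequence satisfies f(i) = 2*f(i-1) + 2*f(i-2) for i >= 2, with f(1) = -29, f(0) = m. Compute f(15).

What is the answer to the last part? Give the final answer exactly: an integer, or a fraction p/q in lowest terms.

-36973696

Step 1: cross terms: (-15*22 - 37*-39)=1113, (37*16 - -3*22)=658, (-3*14 - -36*16)=534, (-36*-39 - -15*14)=1614; twice the area = |3919| = 3919; area = 3919/2; answer 3919/2
Step 2: U1 = 3919/2; threaded value p + q = 3921; r = 5933; 5933 = 17 * 349; sigma = (1 + 17) * (1 + 349) = 18 * 350 = 6300; answer 6300
Step 3: U2 = 6300; m = -10; f(2) = 2*(-29) + 2*(-10) = -78; iterating: f(2)=-78, f(3)=-214, f(4)=-584, f(5)=-1596, f(6)=-4360, f(7)=-11912, f(8)=-32544, f(9)=-88912, f(10)=-242912, f(11)=-663648, f(12)=-1813120, f(13)=-4953536, f(14)=-13533312, f(15)=-36973696; answer -36973696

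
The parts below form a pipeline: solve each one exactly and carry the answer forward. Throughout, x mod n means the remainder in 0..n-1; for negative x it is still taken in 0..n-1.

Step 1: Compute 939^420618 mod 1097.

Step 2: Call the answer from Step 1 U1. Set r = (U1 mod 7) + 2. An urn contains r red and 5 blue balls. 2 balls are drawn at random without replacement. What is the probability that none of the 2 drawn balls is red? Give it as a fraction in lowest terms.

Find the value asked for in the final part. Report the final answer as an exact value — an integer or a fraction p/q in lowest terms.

2/11

Step 1: squarings mod 1097: 939^1=939, 939^2=830, 939^4=1081, 939^8=256, 939^16=813, 939^32=575, 939^64=428, 939^128=1082, 939^256=225, 939^512=163, 939^1024=241, 939^2048=1037, 939^4096=309, 939^8192=42, 939^16384=667, 939^32768=604, 939^65536=612, 939^131072=467, 939^262144=883; 939^420618 = 939^2 * 939^8 * 939^256 * 939^512 * 939^2048 * 939^8192 * 939^16384 * 939^131072 * 939^262144 = 18 (mod 1097); answer 18
Step 2: U1 = 18; r = 6; total draws C(11,2) = 55; favorable C(5,2) = 10; P = 2/11; answer 2/11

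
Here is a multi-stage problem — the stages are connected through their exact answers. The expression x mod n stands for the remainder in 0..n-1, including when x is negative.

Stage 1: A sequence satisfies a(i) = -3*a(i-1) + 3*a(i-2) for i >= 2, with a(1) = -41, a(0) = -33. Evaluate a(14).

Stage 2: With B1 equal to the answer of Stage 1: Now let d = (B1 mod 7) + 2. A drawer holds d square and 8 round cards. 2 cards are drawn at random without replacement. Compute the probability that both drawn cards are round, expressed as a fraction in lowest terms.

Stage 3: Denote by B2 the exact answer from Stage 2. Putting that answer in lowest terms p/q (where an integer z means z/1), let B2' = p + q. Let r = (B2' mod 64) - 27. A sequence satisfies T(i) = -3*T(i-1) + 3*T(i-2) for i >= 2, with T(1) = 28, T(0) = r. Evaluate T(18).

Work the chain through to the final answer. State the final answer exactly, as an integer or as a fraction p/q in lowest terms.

Stage 1: a(2) = -3*(-41) + 3*(-33) = 24; iterating: a(2)=24, a(3)=-195, a(4)=657, a(5)=-2556, a(6)=9639, a(7)=-36585, a(8)=138672, a(9)=-525771, a(10)=1993329, a(11)=-7557300, a(12)=28651887, a(13)=-108627561, a(14)=411838344; answer 411838344
Stage 2: B1 = 411838344; d = 3; total draws C(11,2) = 55; favorable C(8,2) = 28; P = 28/55; answer 28/55
Stage 3: B2 = 28/55; threaded value p + q = 83; r = -8; T(2) = -3*(28) + 3*(-8) = -108; iterating: T(2)=-108, T(3)=408, T(4)=-1548, T(5)=5868, T(6)=-22248, T(7)=84348, T(8)=-319788, T(9)=1212408, T(10)=-4596588, T(11)=17426988, T(12)=-66070728, T(13)=250493148, T(14)=-949691628, T(15)=3600554328, T(16)=-13650737868, T(17)=51753876588, T(18)=-196213843368; answer -196213843368

-196213843368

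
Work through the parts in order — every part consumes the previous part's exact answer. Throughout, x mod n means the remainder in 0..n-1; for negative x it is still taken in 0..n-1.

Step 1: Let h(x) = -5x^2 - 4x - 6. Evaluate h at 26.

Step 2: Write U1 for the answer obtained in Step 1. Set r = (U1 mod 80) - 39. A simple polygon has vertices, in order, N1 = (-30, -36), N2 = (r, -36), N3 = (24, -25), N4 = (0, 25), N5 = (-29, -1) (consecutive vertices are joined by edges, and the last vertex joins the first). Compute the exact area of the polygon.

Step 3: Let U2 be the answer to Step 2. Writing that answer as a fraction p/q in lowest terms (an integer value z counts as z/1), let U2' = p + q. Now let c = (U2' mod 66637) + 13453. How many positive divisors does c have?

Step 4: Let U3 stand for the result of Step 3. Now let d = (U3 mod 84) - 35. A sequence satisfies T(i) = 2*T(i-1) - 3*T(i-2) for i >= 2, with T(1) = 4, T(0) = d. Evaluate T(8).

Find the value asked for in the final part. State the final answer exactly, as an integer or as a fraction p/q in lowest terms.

Step 1: -5*(26)^2 - 4*(26)^1 - 6 = (-3380) + (-104) + (-6) = -3490; answer -3490
Step 2: U1 = -3490; r = -9; cross terms: (-30*-36 - -9*-36)=756, (-9*-25 - 24*-36)=1089, (24*25 - 0*-25)=600, (0*-1 - -29*25)=725, (-29*-36 - -30*-1)=1014; twice the area = |4184| = 4184; area = 2092; answer 2092
Step 3: U2 = 2092; threaded value p + q = 2093; c = 15546; 15546 = 2 * 3 * 2591; number of divisors = (1+1) * (1+1) * (1+1) = 8; answer 8
Step 4: U3 = 8; d = -27; T(2) = 2*(4) - 3*(-27) = 89; iterating: T(2)=89, T(3)=166, T(4)=65, T(5)=-368, T(6)=-931, T(7)=-758, T(8)=1277; answer 1277

1277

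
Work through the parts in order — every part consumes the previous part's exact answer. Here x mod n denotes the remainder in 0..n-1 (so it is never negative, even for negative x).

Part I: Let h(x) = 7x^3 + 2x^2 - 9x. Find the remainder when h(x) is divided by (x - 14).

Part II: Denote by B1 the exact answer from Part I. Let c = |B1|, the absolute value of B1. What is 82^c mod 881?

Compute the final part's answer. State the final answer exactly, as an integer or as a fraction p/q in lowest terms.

Part I: remainder = value at the root: 7*(14)^3 + 2*(14)^2 - 9*(14)^1 = (19208) + (392) + (-126) = 19474; answer 19474
Part II: B1 = 19474; c = 19474; squarings mod 881: 82^1=82, 82^2=557, 82^4=137, 82^8=268, 82^16=463, 82^32=286, 82^64=744, 82^128=268, 82^256=463, 82^512=286, 82^1024=744, 82^2048=268, 82^4096=463, 82^8192=286, 82^16384=744; 82^19474 = 82^2 * 82^16 * 82^1024 * 82^2048 * 82^16384 = 722 (mod 881); answer 722

722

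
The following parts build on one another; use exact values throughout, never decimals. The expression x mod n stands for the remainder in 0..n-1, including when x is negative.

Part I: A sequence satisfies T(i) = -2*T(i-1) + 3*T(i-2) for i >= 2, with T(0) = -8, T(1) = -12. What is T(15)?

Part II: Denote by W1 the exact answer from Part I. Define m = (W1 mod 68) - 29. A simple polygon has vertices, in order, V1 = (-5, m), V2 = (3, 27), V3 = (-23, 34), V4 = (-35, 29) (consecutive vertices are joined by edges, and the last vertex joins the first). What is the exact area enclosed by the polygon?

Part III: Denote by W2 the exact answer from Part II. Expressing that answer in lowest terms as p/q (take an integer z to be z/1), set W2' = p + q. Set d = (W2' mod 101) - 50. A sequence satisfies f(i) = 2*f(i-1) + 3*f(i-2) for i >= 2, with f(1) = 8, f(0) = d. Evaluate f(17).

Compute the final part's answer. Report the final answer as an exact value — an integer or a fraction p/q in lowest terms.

Part I: T(2) = -2*(-12) + 3*(-8) = 0; iterating: T(2)=0, T(3)=-36, T(4)=72, T(5)=-252, T(6)=720, T(7)=-2196, T(8)=6552, T(9)=-19692, T(10)=59040, T(11)=-177156, T(12)=531432, T(13)=-1594332, T(14)=4782960, T(15)=-14348916; answer -14348916
Part II: W1 = -14348916; m = 7; cross terms: (-5*27 - 3*7)=-156, (3*34 - -23*27)=723, (-23*29 - -35*34)=523, (-35*7 - -5*29)=-100; twice the area = |990| = 990; area = 495; answer 495
Part III: W2 = 495; threaded value p + q = 496; d = 42; f(2) = 2*(8) + 3*(42) = 142; iterating: f(2)=142, f(3)=308, f(4)=1042, f(5)=3008, f(6)=9142, f(7)=27308, f(8)=82042, f(9)=246008, f(10)=738142, f(11)=2214308, f(12)=6643042, f(13)=19929008, f(14)=59787142, f(15)=179361308, f(16)=538084042, f(17)=1614252008; answer 1614252008

1614252008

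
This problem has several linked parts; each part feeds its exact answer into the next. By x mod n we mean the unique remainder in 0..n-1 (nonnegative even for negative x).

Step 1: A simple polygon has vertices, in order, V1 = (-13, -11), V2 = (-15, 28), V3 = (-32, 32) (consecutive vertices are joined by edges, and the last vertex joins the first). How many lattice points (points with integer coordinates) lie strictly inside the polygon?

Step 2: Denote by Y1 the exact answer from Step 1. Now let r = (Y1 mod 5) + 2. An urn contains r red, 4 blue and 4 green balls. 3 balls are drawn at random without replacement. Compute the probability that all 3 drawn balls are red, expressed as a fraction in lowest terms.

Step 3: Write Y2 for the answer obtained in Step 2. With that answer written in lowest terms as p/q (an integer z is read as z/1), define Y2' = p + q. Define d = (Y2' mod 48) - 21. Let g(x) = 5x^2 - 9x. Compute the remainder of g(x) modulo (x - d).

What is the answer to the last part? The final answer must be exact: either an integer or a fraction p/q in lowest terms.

962

Step 1: cross terms: (-13*28 - -15*-11)=-529, (-15*32 - -32*28)=416, (-32*-11 - -13*32)=768; twice the area = |655| = 655; area = 655/2; boundary points = 1 + 1 + 1 = 3; strictly interior points = area - boundary/2 + 1 = 327; answer 327
Step 2: Y1 = 327; r = 4; total draws C(12,3) = 220; favorable C(4,3) = 4; P = 1/55; answer 1/55
Step 3: Y2 = 1/55; threaded value p + q = 56; d = -13; remainder = value at the root: 5*(-13)^2 - 9*(-13)^1 = (845) + (117) = 962; answer 962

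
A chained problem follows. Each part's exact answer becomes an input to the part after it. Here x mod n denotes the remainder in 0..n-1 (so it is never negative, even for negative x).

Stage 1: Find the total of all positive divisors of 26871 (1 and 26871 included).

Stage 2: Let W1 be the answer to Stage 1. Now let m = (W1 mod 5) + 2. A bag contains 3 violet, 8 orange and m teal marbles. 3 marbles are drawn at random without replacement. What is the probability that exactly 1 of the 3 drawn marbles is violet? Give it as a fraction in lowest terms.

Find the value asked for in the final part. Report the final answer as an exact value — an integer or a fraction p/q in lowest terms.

117/280

Stage 1: 26871 = 3 * 13^2 * 53; sigma = (1 + 3) * (1 + 13 + 169) * (1 + 53) = 4 * 183 * 54 = 39528; answer 39528
Stage 2: W1 = 39528; m = 5; total draws C(16,3) = 560; favorable C(3,1)*C(13,2) = 234; P = 117/280; answer 117/280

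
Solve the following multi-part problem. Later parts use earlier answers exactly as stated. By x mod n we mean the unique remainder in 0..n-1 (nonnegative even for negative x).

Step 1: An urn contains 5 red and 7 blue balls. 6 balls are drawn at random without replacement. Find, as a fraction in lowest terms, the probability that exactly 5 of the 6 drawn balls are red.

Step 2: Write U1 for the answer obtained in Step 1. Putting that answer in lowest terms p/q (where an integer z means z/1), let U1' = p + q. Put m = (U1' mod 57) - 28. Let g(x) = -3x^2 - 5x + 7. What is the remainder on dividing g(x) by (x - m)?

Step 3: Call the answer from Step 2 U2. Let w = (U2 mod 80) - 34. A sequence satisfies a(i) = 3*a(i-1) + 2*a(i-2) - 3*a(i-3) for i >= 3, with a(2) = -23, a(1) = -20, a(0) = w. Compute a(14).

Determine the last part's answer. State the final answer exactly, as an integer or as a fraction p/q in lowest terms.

Step 1: total draws C(12,6) = 924; favorable C(5,5)*C(7,1) = 7; P = 1/132; answer 1/132
Step 2: U1 = 1/132; threaded value p + q = 133; m = -9; remainder = value at the root: -3*(-9)^2 - 5*(-9)^1 + 7 = (-243) + (45) + (7) = -191; answer -191
Step 3: U2 = -191; w = 15; a(3) = 3*(-23) + 2*(-20) - 3*(15) = -154; iterating: a(3)=-154, a(4)=-448, a(5)=-1583, a(6)=-5183, a(7)=-17371, a(8)=-57730, a(9)=-192383, a(10)=-640496, a(11)=-2133064, a(12)=-7103035, a(13)=-23653745, a(14)=-78768113; answer -78768113

-78768113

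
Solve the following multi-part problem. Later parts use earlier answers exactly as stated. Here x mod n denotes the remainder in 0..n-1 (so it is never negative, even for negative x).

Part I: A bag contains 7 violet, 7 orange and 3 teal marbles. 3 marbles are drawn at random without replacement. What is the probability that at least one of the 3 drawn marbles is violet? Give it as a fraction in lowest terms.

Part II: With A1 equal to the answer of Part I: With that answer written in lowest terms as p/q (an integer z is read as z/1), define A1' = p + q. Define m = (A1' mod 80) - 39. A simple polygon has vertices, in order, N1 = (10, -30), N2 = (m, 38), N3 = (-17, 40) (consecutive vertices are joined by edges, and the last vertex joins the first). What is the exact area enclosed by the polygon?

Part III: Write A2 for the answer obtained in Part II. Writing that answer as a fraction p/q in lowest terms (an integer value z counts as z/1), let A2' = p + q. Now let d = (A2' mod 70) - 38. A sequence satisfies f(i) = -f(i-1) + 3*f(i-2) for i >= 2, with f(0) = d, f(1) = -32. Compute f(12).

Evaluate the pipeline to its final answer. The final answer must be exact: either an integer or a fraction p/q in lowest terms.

-36301

Part I: total draws C(17,3) = 680; complement C(10,3) = 120; favorable 680 - 120 = 560; P = 14/17; answer 14/17
Part II: A1 = 14/17; threaded value p + q = 31; m = -8; cross terms: (10*38 - -8*-30)=140, (-8*40 - -17*38)=326, (-17*-30 - 10*40)=110; twice the area = |576| = 576; area = 288; answer 288
Part III: A2 = 288; threaded value p + q = 289; d = -29; f(2) = -1*(-32) + 3*(-29) = -55; iterating: f(2)=-55, f(3)=-41, f(4)=-124, f(5)=1, f(6)=-373, f(7)=376, f(8)=-1495, f(9)=2623, f(10)=-7108, f(11)=14977, f(12)=-36301; answer -36301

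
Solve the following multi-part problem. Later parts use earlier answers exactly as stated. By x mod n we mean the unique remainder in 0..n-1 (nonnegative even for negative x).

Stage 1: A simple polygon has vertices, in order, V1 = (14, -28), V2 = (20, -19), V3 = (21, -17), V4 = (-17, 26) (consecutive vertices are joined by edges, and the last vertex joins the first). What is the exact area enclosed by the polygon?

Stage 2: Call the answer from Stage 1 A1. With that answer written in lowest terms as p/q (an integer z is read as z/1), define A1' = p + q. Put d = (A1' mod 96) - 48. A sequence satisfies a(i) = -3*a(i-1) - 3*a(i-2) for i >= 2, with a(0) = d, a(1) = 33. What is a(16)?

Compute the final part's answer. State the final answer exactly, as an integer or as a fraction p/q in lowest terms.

-557685

Stage 1: cross terms: (14*-19 - 20*-28)=294, (20*-17 - 21*-19)=59, (21*26 - -17*-17)=257, (-17*-28 - 14*26)=112; twice the area = |722| = 722; area = 361; answer 361
Stage 2: A1 = 361; threaded value p + q = 362; d = 26; a(2) = -3*(33) - 3*(26) = -177; iterating: a(2)=-177, a(3)=432, a(4)=-765, a(5)=999, a(6)=-702, a(7)=-891, a(8)=4779, a(9)=-11664, a(10)=20655, a(11)=-26973, a(12)=18954, a(13)=24057, a(14)=-129033, a(15)=314928, a(16)=-557685; answer -557685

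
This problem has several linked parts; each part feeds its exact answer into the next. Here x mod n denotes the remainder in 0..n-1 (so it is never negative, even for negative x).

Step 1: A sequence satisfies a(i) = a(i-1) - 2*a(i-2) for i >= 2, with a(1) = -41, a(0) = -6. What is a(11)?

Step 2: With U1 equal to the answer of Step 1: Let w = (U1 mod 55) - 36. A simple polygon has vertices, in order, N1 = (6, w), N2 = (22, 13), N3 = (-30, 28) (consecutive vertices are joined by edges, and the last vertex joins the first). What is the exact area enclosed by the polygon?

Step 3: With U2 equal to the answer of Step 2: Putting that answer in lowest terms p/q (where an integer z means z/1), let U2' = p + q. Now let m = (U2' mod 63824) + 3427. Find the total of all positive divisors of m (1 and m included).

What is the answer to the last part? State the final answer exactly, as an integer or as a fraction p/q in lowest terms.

Step 1: a(2) = 1*(-41) - 2*(-6) = -29; iterating: a(2)=-29, a(3)=53, a(4)=111, a(5)=5, a(6)=-217, a(7)=-227, a(8)=207, a(9)=661, a(10)=247, a(11)=-1075; answer -1075
Step 2: U1 = -1075; w = -11; cross terms: (6*13 - 22*-11)=320, (22*28 - -30*13)=1006, (-30*-11 - 6*28)=162; twice the area = |1488| = 1488; area = 744; answer 744
Step 3: U2 = 744; threaded value p + q = 745; m = 4172; 4172 = 2^2 * 7 * 149; sigma = (1 + 2 + 4) * (1 + 7) * (1 + 149) = 7 * 8 * 150 = 8400; answer 8400

8400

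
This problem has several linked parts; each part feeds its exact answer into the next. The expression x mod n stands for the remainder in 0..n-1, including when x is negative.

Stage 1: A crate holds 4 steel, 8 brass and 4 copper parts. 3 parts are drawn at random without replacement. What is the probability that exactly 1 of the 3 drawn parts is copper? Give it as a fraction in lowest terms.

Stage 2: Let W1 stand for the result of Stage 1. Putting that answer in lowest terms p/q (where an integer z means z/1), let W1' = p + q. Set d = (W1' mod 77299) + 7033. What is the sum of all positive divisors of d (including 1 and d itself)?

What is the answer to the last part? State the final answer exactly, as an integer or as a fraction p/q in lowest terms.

Stage 1: total draws C(16,3) = 560; favorable C(4,1)*C(12,2) = 264; P = 33/70; answer 33/70
Stage 2: W1 = 33/70; threaded value p + q = 103; d = 7136; 7136 = 2^5 * 223; sigma = (1 + 2 + 4 + 8 + 16 + 32) * (1 + 223) = 63 * 224 = 14112; answer 14112

14112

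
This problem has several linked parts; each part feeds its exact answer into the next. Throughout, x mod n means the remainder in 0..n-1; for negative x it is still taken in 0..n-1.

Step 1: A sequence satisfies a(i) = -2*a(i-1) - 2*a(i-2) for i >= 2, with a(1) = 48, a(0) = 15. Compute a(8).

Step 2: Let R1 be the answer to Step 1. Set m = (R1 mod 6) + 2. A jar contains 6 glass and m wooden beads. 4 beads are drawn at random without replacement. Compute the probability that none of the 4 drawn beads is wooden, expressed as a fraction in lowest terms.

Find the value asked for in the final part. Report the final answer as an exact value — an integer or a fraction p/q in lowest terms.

Step 1: a(2) = -2*(48) - 2*(15) = -126; iterating: a(2)=-126, a(3)=156, a(4)=-60, a(5)=-192, a(6)=504, a(7)=-624, a(8)=240; answer 240
Step 2: R1 = 240; m = 2; total draws C(8,4) = 70; favorable C(6,4) = 15; P = 3/14; answer 3/14

3/14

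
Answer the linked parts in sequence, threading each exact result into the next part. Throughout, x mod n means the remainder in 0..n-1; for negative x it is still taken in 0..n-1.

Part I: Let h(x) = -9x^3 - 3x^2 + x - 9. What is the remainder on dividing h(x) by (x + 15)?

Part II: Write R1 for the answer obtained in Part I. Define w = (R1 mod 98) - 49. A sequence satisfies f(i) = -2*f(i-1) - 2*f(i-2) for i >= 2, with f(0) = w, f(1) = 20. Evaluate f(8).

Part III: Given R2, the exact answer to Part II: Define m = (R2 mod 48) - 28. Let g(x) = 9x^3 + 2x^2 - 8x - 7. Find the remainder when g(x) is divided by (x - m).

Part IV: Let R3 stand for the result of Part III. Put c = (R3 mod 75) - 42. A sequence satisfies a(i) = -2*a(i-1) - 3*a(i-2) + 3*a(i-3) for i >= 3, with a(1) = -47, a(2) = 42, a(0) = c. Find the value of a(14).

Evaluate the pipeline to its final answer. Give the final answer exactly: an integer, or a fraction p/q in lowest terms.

Part I: remainder = value at the root: -9*(-15)^3 - 3*(-15)^2 + 1*(-15)^1 - 9 = (30375) + (-675) + (-15) + (-9) = 29676; answer 29676
Part II: R1 = 29676; w = 31; f(2) = -2*(20) - 2*(31) = -102; iterating: f(2)=-102, f(3)=164, f(4)=-124, f(5)=-80, f(6)=408, f(7)=-656, f(8)=496; answer 496
Part III: R2 = 496; m = -12; remainder = value at the root: 9*(-12)^3 + 2*(-12)^2 - 8*(-12)^1 - 7 = (-15552) + (288) + (96) + (-7) = -15175; answer -15175
Part IV: R3 = -15175; c = 8; a(3) = -2*(42) - 3*(-47) + 3*(8) = 81; iterating: a(3)=81, a(4)=-429, a(5)=741, a(6)=48, a(7)=-3606, a(8)=9291, a(9)=-7620, a(10)=-23451, a(11)=97635, a(12)=-147777, a(13)=-67704, a(14)=871644; answer 871644

871644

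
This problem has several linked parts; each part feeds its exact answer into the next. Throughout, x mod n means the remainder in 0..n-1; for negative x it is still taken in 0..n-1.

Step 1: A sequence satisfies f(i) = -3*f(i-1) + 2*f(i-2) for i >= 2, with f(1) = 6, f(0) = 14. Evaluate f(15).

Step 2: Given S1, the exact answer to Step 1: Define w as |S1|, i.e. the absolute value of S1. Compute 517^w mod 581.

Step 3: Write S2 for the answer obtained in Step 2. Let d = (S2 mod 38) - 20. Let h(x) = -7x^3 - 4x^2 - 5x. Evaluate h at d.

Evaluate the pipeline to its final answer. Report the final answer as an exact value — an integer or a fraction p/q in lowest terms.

800

Step 1: f(2) = -3*(6) + 2*(14) = 10; iterating: f(2)=10, f(3)=-18, f(4)=74, f(5)=-258, f(6)=922, f(7)=-3282, f(8)=11690, f(9)=-41634, f(10)=148282, f(11)=-528114, f(12)=1880906, f(13)=-6698946, f(14)=23858650, f(15)=-84973842; answer -84973842
Step 2: S1 = -84973842; w = 84973842; squarings mod 581: 517^1=517, 517^2=29, 517^4=260, 517^8=204, 517^16=365, 517^32=176, 517^64=183, 517^128=372, 517^256=106, 517^512=197, 517^1024=463, 517^2048=561, 517^4096=400, 517^8192=225, 517^16384=78, 517^32768=274, 517^65536=127, 517^131072=442, 517^262144=148, 517^524288=407, 517^1048576=64, 517^2097152=29, 517^4194304=260, 517^8388608=204, 517^16777216=365, 517^33554432=176, 517^67108864=183; 517^84973842 = 517^2 * 517^16 * 517^256 * 517^2048 * 517^4096 * 517^32768 * 517^1048576 * 517^16777216 * 517^67108864 = 547 (mod 581); answer 547
Step 3: S2 = 547; d = -5; -7*(-5)^3 - 4*(-5)^2 - 5*(-5)^1 = (875) + (-100) + (25) = 800; answer 800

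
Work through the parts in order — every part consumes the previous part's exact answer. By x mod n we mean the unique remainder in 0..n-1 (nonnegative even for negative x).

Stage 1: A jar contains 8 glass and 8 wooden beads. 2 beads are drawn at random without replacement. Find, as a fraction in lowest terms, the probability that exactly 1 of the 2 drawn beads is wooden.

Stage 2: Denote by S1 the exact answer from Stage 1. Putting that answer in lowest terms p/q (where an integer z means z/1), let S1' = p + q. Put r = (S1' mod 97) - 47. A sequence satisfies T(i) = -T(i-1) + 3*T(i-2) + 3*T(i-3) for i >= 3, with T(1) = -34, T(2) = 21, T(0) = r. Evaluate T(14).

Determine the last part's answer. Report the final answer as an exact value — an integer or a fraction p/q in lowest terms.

49161

Stage 1: total draws C(16,2) = 120; favorable C(8,1)*C(8,1) = 64; P = 8/15; answer 8/15
Stage 2: S1 = 8/15; threaded value p + q = 23; r = -24; T(3) = -1*(21) + 3*(-34) + 3*(-24) = -195; iterating: T(3)=-195, T(4)=156, T(5)=-678, T(6)=561, T(7)=-2127, T(8)=1776, T(9)=-6474, T(10)=5421, T(11)=-19515, T(12)=16356, T(13)=-58638, T(14)=49161; answer 49161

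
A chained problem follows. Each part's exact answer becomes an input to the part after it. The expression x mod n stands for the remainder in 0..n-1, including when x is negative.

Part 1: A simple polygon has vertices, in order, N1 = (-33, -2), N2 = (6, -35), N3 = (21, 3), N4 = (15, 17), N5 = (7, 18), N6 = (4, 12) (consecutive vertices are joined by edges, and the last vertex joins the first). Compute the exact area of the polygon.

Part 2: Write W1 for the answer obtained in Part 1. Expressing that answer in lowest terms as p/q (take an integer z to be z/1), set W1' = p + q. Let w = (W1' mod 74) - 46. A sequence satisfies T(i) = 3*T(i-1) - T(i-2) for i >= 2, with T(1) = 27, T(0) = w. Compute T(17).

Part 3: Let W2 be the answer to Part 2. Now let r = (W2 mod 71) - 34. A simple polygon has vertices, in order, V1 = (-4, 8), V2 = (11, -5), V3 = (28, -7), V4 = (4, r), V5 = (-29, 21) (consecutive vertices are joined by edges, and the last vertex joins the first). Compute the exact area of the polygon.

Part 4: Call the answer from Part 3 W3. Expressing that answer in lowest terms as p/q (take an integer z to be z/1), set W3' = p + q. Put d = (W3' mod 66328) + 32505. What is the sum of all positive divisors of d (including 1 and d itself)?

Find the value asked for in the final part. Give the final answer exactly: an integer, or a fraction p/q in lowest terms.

64542

Part 1: cross terms: (-33*-35 - 6*-2)=1167, (6*3 - 21*-35)=753, (21*17 - 15*3)=312, (15*18 - 7*17)=151, (7*12 - 4*18)=12, (4*-2 - -33*12)=388; twice the area = |2783| = 2783; area = 2783/2; answer 2783/2
Part 2: W1 = 2783/2; threaded value p + q = 2785; w = 1; T(2) = 3*(27) - 1*(1) = 80; iterating: T(2)=80, T(3)=213, T(4)=559, T(5)=1464, T(6)=3833, T(7)=10035, T(8)=26272, T(9)=68781, T(10)=180071, T(11)=471432, T(12)=1234225, T(13)=3231243, T(14)=8459504, T(15)=22147269, T(16)=57982303, T(17)=151799640; answer 151799640
Part 3: W2 = 151799640; r = -27; cross terms: (-4*-5 - 11*8)=-68, (11*-7 - 28*-5)=63, (28*-27 - 4*-7)=-728, (4*21 - -29*-27)=-699, (-29*8 - -4*21)=-148; twice the area = |-1580| = 1580; area = 790; answer 790
Part 4: W3 = 790; threaded value p + q = 791; d = 33296; 33296 = 2^4 * 2081; sigma = (1 + 2 + 4 + 8 + 16) * (1 + 2081) = 31 * 2082 = 64542; answer 64542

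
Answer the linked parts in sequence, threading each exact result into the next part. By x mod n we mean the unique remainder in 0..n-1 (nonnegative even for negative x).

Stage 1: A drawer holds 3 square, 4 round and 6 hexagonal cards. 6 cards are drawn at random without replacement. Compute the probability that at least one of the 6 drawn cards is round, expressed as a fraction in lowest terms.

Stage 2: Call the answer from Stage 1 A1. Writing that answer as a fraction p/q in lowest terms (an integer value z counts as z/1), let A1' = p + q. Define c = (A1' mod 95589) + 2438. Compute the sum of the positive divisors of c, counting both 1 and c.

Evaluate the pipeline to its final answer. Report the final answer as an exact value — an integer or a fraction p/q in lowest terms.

Stage 1: total draws C(13,6) = 1716; complement C(9,6) = 84; favorable 1716 - 84 = 1632; P = 136/143; answer 136/143
Stage 2: A1 = 136/143; threaded value p + q = 279; c = 2717; 2717 = 11 * 13 * 19; sigma = (1 + 11) * (1 + 13) * (1 + 19) = 12 * 14 * 20 = 3360; answer 3360

3360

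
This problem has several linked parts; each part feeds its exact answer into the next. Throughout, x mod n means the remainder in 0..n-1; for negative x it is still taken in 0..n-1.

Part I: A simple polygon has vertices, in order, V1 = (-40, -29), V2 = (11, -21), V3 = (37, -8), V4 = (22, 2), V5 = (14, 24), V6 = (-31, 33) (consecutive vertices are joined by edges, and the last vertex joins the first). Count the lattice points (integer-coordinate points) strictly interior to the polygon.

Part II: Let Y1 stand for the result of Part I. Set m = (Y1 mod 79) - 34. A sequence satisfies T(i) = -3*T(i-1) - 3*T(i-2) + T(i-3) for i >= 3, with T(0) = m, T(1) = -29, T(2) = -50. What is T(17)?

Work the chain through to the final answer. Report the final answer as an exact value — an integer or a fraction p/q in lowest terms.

Part I: cross terms: (-40*-21 - 11*-29)=1159, (11*-8 - 37*-21)=689, (37*2 - 22*-8)=250, (22*24 - 14*2)=500, (14*33 - -31*24)=1206, (-31*-29 - -40*33)=2219; twice the area = |6023| = 6023; area = 6023/2; boundary points = 1 + 13 + 5 + 2 + 9 + 1 = 31; strictly interior points = area - boundary/2 + 1 = 2997; answer 2997
Part II: Y1 = 2997; m = 40; T(3) = -3*(-50) - 3*(-29) + 1*(40) = 277; iterating: T(3)=277, T(4)=-710, T(5)=1249, T(6)=-1340, T(7)=-437, T(8)=6580, T(9)=-19769, T(10)=39130, T(11)=-51503, T(12)=17350, T(13)=141589, T(14)=-528320, T(15)=1177543, T(16)=-1806080, T(17)=1357291; answer 1357291

1357291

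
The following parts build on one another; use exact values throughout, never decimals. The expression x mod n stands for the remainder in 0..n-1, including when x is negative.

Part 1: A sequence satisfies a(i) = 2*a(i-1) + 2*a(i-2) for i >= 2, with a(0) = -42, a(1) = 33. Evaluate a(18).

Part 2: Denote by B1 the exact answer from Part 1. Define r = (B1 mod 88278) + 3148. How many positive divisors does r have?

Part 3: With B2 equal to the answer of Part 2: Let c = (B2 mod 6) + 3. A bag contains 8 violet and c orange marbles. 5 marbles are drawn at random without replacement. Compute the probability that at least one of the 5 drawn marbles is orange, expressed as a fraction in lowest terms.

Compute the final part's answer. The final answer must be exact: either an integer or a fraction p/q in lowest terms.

Part 1: a(2) = 2*(33) + 2*(-42) = -18; iterating: a(2)=-18, a(3)=30, a(4)=24, a(5)=108, a(6)=264, a(7)=744, a(8)=2016, a(9)=5520, a(10)=15072, a(11)=41184, a(12)=112512, a(13)=307392, a(14)=839808, a(15)=2294400, a(16)=6268416, a(17)=17125632, a(18)=46788096; answer 46788096
Part 2: B1 = 46788096; r = 3904; 3904 = 2^6 * 61; number of divisors = (6+1) * (1+1) = 14; answer 14
Part 3: B2 = 14; c = 5; total draws C(13,5) = 1287; complement C(8,5) = 56; favorable 1287 - 56 = 1231; P = 1231/1287; answer 1231/1287

1231/1287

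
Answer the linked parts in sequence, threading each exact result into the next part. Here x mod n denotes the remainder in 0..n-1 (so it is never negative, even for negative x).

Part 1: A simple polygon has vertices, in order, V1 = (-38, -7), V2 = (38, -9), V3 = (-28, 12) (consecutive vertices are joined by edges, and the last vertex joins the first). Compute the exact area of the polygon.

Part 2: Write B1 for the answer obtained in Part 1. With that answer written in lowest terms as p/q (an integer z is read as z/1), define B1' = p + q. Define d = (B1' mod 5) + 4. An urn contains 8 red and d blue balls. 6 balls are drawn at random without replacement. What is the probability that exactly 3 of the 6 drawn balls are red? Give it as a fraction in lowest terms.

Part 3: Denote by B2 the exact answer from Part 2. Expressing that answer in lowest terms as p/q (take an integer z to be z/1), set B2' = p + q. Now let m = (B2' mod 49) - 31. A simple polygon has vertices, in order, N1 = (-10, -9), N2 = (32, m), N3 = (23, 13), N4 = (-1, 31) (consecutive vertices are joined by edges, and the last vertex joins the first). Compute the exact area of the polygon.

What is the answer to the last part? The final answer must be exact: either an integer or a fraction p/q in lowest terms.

2673/2

Part 1: cross terms: (-38*-9 - 38*-7)=608, (38*12 - -28*-9)=204, (-28*-7 - -38*12)=652; twice the area = |1464| = 1464; area = 732; answer 732
Part 2: B1 = 732; threaded value p + q = 733; d = 7; total draws C(15,6) = 5005; favorable C(8,3)*C(7,3) = 1960; P = 56/143; answer 56/143
Part 3: B2 = 56/143; threaded value p + q = 199; m = -28; cross terms: (-10*-28 - 32*-9)=568, (32*13 - 23*-28)=1060, (23*31 - -1*13)=726, (-1*-9 - -10*31)=319; twice the area = |2673| = 2673; area = 2673/2; answer 2673/2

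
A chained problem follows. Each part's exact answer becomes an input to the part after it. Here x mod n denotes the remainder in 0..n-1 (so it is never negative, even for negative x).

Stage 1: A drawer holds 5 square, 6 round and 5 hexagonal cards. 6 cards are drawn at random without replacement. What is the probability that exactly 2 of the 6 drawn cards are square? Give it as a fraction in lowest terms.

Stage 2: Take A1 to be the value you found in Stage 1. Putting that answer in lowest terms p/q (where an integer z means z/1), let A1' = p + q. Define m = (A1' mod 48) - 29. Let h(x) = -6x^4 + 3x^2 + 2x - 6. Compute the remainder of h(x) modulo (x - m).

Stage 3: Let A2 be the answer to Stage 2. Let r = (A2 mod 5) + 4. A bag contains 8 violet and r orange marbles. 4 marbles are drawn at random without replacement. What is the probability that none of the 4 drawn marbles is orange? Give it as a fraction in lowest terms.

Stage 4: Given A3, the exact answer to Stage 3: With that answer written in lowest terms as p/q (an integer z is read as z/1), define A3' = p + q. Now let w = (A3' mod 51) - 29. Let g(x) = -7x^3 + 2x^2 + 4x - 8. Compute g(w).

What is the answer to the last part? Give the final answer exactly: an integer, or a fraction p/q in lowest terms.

Stage 1: total draws C(16,6) = 8008; favorable C(5,2)*C(11,4) = 3300; P = 75/182; answer 75/182
Stage 2: A1 = 75/182; threaded value p + q = 257; m = -12; remainder = value at the root: -6*(-12)^4 + 3*(-12)^2 + 2*(-12)^1 - 6 = (-124416) + (432) + (-24) + (-6) = -124014; answer -124014
Stage 3: A2 = -124014; r = 5; total draws C(13,4) = 715; favorable C(8,4) = 70; P = 14/143; answer 14/143
Stage 4: A3 = 14/143; threaded value p + q = 157; w = -25; -7*(-25)^3 + 2*(-25)^2 + 4*(-25)^1 - 8 = (109375) + (1250) + (-100) + (-8) = 110517; answer 110517

110517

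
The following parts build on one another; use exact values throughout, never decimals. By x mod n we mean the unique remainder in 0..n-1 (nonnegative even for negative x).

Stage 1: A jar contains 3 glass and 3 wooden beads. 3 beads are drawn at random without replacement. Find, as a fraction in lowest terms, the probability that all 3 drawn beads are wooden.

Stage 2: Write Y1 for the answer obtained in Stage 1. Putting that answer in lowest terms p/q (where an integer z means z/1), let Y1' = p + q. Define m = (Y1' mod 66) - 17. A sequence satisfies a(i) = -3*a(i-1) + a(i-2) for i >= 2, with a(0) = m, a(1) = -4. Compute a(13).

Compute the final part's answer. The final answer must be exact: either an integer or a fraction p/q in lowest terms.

-8042404

Stage 1: total draws C(6,3) = 20; favorable C(3,3) = 1; P = 1/20; answer 1/20
Stage 2: Y1 = 1/20; threaded value p + q = 21; m = 4; a(2) = -3*(-4) + 1*(4) = 16; iterating: a(2)=16, a(3)=-52, a(4)=172, a(5)=-568, a(6)=1876, a(7)=-6196, a(8)=20464, a(9)=-67588, a(10)=223228, a(11)=-737272, a(12)=2435044, a(13)=-8042404; answer -8042404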